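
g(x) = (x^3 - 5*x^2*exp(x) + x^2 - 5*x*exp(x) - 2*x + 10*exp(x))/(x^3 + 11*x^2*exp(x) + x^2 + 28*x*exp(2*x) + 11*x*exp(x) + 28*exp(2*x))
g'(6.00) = 0.00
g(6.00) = 0.00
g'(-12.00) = 0.00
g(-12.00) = 0.98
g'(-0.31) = -3.75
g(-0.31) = 1.01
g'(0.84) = -0.12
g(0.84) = 0.02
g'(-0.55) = -13.86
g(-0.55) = 2.80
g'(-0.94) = -1962.40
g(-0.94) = 88.77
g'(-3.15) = -0.03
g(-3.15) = 0.88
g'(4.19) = 0.01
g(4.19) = -0.01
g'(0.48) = -0.27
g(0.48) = 0.08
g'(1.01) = -0.08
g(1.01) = -0.00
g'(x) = (x^3 - 5*x^2*exp(x) + x^2 - 5*x*exp(x) - 2*x + 10*exp(x))*(-11*x^2*exp(x) - 3*x^2 - 56*x*exp(2*x) - 33*x*exp(x) - 2*x - 84*exp(2*x) - 11*exp(x))/(x^3 + 11*x^2*exp(x) + x^2 + 28*x*exp(2*x) + 11*x*exp(x) + 28*exp(2*x))^2 + (-5*x^2*exp(x) + 3*x^2 - 15*x*exp(x) + 2*x + 5*exp(x) - 2)/(x^3 + 11*x^2*exp(x) + x^2 + 28*x*exp(2*x) + 11*x*exp(x) + 28*exp(2*x)) = (-(x^3 - 5*x^2*exp(x) + x^2 - 5*x*exp(x) - 2*x + 10*exp(x))*(11*x^2*exp(x) + 3*x^2 + 56*x*exp(2*x) + 33*x*exp(x) + 2*x + 84*exp(2*x) + 11*exp(x)) + (x^3 + 11*x^2*exp(x) + x^2 + 28*x*exp(2*x) + 11*x*exp(x) + 28*exp(2*x))*(-5*x^2*exp(x) + 3*x^2 - 15*x*exp(x) + 2*x + 5*exp(x) - 2))/(x^3 + 11*x^2*exp(x) + x^2 + 28*x*exp(2*x) + 11*x*exp(x) + 28*exp(2*x))^2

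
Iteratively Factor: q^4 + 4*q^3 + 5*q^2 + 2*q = (q + 1)*(q^3 + 3*q^2 + 2*q) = (q + 1)^2*(q^2 + 2*q) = (q + 1)^2*(q + 2)*(q)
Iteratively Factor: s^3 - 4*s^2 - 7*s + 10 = (s - 5)*(s^2 + s - 2) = (s - 5)*(s - 1)*(s + 2)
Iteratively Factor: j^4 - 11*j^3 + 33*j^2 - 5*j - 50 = (j - 5)*(j^3 - 6*j^2 + 3*j + 10) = (j - 5)*(j - 2)*(j^2 - 4*j - 5) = (j - 5)^2*(j - 2)*(j + 1)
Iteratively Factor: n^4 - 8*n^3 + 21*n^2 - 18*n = (n - 3)*(n^3 - 5*n^2 + 6*n) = (n - 3)^2*(n^2 - 2*n) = n*(n - 3)^2*(n - 2)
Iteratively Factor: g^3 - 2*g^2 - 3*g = (g - 3)*(g^2 + g) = (g - 3)*(g + 1)*(g)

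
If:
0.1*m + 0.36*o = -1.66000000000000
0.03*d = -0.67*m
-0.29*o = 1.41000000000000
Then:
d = -20.18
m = 0.90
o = -4.86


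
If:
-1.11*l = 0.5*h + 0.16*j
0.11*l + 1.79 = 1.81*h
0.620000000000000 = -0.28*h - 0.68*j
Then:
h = 0.97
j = -1.31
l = -0.25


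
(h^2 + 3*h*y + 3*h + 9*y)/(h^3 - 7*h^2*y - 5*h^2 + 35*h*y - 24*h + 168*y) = (-h - 3*y)/(-h^2 + 7*h*y + 8*h - 56*y)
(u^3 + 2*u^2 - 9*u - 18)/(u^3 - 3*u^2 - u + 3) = (u^2 + 5*u + 6)/(u^2 - 1)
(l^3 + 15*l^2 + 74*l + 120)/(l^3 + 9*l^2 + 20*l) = (l + 6)/l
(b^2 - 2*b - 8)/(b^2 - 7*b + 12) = (b + 2)/(b - 3)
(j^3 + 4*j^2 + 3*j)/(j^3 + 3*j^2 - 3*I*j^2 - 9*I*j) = (j + 1)/(j - 3*I)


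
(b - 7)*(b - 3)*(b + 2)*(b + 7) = b^4 - b^3 - 55*b^2 + 49*b + 294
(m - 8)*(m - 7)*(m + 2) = m^3 - 13*m^2 + 26*m + 112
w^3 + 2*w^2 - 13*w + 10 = (w - 2)*(w - 1)*(w + 5)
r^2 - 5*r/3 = r*(r - 5/3)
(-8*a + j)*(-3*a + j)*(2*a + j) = 48*a^3 + 2*a^2*j - 9*a*j^2 + j^3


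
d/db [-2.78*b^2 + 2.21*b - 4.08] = 2.21 - 5.56*b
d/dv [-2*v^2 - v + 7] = -4*v - 1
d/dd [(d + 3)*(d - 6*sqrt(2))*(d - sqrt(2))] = 3*d^2 - 14*sqrt(2)*d + 6*d - 21*sqrt(2) + 12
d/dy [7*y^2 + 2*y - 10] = 14*y + 2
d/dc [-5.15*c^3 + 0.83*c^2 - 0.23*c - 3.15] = -15.45*c^2 + 1.66*c - 0.23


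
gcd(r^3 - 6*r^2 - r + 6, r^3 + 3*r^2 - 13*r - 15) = r + 1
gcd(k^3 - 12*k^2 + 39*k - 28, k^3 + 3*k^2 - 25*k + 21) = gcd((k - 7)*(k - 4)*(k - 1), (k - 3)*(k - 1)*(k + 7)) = k - 1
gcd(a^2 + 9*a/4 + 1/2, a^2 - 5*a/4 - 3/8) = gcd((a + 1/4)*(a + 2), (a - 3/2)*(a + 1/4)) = a + 1/4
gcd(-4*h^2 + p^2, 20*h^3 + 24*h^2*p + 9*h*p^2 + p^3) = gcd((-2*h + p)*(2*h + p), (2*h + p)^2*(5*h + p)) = 2*h + p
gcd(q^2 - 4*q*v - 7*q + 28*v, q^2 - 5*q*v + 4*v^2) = q - 4*v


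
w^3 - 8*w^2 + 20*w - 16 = (w - 4)*(w - 2)^2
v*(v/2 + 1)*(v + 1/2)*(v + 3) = v^4/2 + 11*v^3/4 + 17*v^2/4 + 3*v/2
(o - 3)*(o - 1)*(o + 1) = o^3 - 3*o^2 - o + 3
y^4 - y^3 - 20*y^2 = y^2*(y - 5)*(y + 4)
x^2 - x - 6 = (x - 3)*(x + 2)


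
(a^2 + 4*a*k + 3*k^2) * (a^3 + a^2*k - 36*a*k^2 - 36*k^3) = a^5 + 5*a^4*k - 29*a^3*k^2 - 177*a^2*k^3 - 252*a*k^4 - 108*k^5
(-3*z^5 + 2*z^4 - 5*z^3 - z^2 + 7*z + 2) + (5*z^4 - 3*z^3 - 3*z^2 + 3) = -3*z^5 + 7*z^4 - 8*z^3 - 4*z^2 + 7*z + 5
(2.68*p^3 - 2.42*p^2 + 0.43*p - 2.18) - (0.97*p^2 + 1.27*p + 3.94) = 2.68*p^3 - 3.39*p^2 - 0.84*p - 6.12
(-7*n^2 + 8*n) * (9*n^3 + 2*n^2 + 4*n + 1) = -63*n^5 + 58*n^4 - 12*n^3 + 25*n^2 + 8*n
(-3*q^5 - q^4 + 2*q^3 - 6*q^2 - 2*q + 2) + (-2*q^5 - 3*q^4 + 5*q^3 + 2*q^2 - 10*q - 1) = -5*q^5 - 4*q^4 + 7*q^3 - 4*q^2 - 12*q + 1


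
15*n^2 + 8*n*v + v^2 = (3*n + v)*(5*n + v)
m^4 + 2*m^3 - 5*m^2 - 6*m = m*(m - 2)*(m + 1)*(m + 3)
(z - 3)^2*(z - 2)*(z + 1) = z^4 - 7*z^3 + 13*z^2 + 3*z - 18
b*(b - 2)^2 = b^3 - 4*b^2 + 4*b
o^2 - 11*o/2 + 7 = (o - 7/2)*(o - 2)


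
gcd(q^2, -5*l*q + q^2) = q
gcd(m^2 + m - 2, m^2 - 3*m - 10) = m + 2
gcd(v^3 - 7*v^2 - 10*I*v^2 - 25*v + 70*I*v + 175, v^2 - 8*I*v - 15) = v - 5*I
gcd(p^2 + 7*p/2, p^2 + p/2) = p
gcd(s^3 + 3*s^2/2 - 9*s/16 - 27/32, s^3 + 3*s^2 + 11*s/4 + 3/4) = s + 3/2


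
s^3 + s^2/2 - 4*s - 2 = (s - 2)*(s + 1/2)*(s + 2)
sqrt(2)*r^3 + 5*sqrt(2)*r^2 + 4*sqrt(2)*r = r*(r + 4)*(sqrt(2)*r + sqrt(2))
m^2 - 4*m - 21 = (m - 7)*(m + 3)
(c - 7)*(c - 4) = c^2 - 11*c + 28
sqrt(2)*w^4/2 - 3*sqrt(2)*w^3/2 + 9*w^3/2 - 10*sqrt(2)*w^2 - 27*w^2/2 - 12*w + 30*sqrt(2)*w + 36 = (w - 3)*(w - 2*sqrt(2))*(w + 6*sqrt(2))*(sqrt(2)*w/2 + 1/2)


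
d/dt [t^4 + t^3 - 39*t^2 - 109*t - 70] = 4*t^3 + 3*t^2 - 78*t - 109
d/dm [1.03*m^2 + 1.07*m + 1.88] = 2.06*m + 1.07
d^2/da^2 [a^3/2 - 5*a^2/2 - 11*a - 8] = 3*a - 5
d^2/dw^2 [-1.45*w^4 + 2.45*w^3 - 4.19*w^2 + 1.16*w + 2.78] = -17.4*w^2 + 14.7*w - 8.38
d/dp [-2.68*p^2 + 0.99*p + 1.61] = 0.99 - 5.36*p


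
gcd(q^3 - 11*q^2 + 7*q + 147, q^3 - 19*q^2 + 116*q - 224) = q - 7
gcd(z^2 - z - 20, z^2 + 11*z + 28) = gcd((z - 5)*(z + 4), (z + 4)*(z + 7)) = z + 4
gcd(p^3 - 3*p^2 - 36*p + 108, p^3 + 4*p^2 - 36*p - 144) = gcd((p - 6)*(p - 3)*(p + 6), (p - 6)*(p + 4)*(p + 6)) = p^2 - 36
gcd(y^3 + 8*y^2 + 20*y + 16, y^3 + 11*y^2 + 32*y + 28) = y^2 + 4*y + 4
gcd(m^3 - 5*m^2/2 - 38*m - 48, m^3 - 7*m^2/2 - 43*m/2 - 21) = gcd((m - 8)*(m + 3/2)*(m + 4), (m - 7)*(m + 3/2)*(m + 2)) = m + 3/2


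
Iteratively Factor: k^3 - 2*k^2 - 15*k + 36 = (k + 4)*(k^2 - 6*k + 9) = (k - 3)*(k + 4)*(k - 3)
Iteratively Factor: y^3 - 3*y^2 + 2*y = (y - 2)*(y^2 - y) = y*(y - 2)*(y - 1)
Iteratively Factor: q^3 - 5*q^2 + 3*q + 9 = (q - 3)*(q^2 - 2*q - 3) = (q - 3)^2*(q + 1)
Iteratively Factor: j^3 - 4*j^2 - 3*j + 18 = (j + 2)*(j^2 - 6*j + 9) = (j - 3)*(j + 2)*(j - 3)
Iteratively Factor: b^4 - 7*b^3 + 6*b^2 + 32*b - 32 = (b + 2)*(b^3 - 9*b^2 + 24*b - 16) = (b - 1)*(b + 2)*(b^2 - 8*b + 16) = (b - 4)*(b - 1)*(b + 2)*(b - 4)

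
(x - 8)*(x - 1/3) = x^2 - 25*x/3 + 8/3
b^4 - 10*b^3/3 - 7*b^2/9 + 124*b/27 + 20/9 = (b - 3)*(b - 5/3)*(b + 2/3)^2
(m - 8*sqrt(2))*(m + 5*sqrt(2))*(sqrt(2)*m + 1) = sqrt(2)*m^3 - 5*m^2 - 83*sqrt(2)*m - 80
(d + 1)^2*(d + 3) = d^3 + 5*d^2 + 7*d + 3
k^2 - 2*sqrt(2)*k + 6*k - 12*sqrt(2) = (k + 6)*(k - 2*sqrt(2))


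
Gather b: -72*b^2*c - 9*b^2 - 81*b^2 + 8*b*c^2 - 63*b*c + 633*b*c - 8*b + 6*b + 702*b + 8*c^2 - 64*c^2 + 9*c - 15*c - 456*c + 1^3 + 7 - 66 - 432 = b^2*(-72*c - 90) + b*(8*c^2 + 570*c + 700) - 56*c^2 - 462*c - 490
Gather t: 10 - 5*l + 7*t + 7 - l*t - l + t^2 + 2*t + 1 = -6*l + t^2 + t*(9 - l) + 18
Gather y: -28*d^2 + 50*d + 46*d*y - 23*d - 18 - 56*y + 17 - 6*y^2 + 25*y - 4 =-28*d^2 + 27*d - 6*y^2 + y*(46*d - 31) - 5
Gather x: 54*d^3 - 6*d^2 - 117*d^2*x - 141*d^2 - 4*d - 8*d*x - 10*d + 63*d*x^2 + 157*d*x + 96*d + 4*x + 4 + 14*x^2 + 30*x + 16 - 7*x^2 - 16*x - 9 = 54*d^3 - 147*d^2 + 82*d + x^2*(63*d + 7) + x*(-117*d^2 + 149*d + 18) + 11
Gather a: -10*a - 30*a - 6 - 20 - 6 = -40*a - 32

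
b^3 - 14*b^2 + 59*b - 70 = (b - 7)*(b - 5)*(b - 2)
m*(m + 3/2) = m^2 + 3*m/2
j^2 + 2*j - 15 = (j - 3)*(j + 5)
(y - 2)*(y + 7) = y^2 + 5*y - 14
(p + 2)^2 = p^2 + 4*p + 4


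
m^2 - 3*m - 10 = (m - 5)*(m + 2)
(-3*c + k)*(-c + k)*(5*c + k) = 15*c^3 - 17*c^2*k + c*k^2 + k^3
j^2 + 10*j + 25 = (j + 5)^2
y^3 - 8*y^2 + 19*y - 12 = (y - 4)*(y - 3)*(y - 1)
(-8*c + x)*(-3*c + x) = 24*c^2 - 11*c*x + x^2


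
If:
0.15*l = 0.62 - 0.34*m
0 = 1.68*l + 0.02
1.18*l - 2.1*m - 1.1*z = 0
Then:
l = -0.01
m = 1.83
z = -3.50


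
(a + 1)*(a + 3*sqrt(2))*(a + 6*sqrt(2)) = a^3 + a^2 + 9*sqrt(2)*a^2 + 9*sqrt(2)*a + 36*a + 36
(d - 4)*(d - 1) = d^2 - 5*d + 4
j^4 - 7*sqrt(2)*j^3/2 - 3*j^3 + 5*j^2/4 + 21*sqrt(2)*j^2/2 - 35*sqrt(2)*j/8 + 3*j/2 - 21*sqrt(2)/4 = (j - 2)*(j - 3/2)*(j + 1/2)*(j - 7*sqrt(2)/2)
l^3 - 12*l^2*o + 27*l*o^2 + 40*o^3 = (l - 8*o)*(l - 5*o)*(l + o)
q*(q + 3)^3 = q^4 + 9*q^3 + 27*q^2 + 27*q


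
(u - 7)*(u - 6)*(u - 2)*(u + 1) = u^4 - 14*u^3 + 53*u^2 - 16*u - 84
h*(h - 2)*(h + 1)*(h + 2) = h^4 + h^3 - 4*h^2 - 4*h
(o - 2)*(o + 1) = o^2 - o - 2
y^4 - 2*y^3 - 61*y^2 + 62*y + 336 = (y - 8)*(y - 3)*(y + 2)*(y + 7)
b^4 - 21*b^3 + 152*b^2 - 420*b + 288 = (b - 8)*(b - 6)^2*(b - 1)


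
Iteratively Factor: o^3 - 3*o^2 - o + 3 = (o - 1)*(o^2 - 2*o - 3) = (o - 3)*(o - 1)*(o + 1)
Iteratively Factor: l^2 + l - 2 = (l - 1)*(l + 2)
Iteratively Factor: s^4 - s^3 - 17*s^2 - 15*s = (s + 1)*(s^3 - 2*s^2 - 15*s) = (s + 1)*(s + 3)*(s^2 - 5*s) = s*(s + 1)*(s + 3)*(s - 5)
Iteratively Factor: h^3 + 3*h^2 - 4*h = (h - 1)*(h^2 + 4*h) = h*(h - 1)*(h + 4)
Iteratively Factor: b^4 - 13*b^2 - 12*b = (b)*(b^3 - 13*b - 12) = b*(b - 4)*(b^2 + 4*b + 3) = b*(b - 4)*(b + 3)*(b + 1)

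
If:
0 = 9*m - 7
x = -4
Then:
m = 7/9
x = -4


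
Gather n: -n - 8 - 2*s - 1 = -n - 2*s - 9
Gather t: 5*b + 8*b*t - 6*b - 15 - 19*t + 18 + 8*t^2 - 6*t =-b + 8*t^2 + t*(8*b - 25) + 3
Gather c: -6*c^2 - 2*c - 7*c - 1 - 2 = -6*c^2 - 9*c - 3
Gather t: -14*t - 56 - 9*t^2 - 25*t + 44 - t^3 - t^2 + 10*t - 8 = -t^3 - 10*t^2 - 29*t - 20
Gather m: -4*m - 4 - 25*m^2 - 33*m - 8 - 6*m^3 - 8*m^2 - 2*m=-6*m^3 - 33*m^2 - 39*m - 12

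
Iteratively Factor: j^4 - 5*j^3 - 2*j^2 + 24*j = (j - 4)*(j^3 - j^2 - 6*j) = (j - 4)*(j + 2)*(j^2 - 3*j) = j*(j - 4)*(j + 2)*(j - 3)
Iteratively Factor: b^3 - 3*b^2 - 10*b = (b + 2)*(b^2 - 5*b) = b*(b + 2)*(b - 5)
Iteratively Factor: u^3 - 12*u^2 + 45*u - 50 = (u - 5)*(u^2 - 7*u + 10) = (u - 5)^2*(u - 2)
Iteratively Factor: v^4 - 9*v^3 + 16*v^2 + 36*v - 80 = (v + 2)*(v^3 - 11*v^2 + 38*v - 40) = (v - 2)*(v + 2)*(v^2 - 9*v + 20) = (v - 5)*(v - 2)*(v + 2)*(v - 4)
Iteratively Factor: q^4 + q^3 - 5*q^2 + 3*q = (q - 1)*(q^3 + 2*q^2 - 3*q) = (q - 1)^2*(q^2 + 3*q) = q*(q - 1)^2*(q + 3)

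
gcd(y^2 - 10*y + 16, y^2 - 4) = y - 2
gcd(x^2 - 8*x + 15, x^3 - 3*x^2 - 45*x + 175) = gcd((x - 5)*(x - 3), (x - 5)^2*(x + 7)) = x - 5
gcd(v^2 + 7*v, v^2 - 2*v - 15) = 1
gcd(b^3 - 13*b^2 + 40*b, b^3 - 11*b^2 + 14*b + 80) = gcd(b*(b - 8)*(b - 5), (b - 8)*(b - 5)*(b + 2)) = b^2 - 13*b + 40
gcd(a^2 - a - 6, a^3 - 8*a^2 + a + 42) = a^2 - a - 6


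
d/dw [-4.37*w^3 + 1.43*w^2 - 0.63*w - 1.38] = -13.11*w^2 + 2.86*w - 0.63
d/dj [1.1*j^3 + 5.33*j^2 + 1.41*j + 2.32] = 3.3*j^2 + 10.66*j + 1.41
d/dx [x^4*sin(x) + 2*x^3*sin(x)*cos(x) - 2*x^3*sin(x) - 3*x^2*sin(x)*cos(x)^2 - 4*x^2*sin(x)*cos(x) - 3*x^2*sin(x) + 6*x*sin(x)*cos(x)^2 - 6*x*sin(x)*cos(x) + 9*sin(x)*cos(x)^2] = x^4*cos(x) + 4*x^3*sin(x) - 2*x^3*cos(x) + 2*x^3*cos(2*x) + 3*x^2*sin(2*x) - 6*sqrt(2)*x^2*sin(x + pi/4) + 9*x^2*cos(x)/4 - 4*x^2*cos(2*x) - 9*x^2*cos(3*x)/4 - 15*x*sin(x)/2 - 4*x*sin(2*x) - 3*x*sin(3*x)/2 + 3*x*cos(x)/2 - 6*x*cos(2*x) + 9*x*cos(3*x)/2 + 3*sin(x)/2 - 3*sin(2*x) + 3*sin(3*x)/2 + 9*cos(x)/4 + 27*cos(3*x)/4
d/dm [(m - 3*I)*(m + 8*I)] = 2*m + 5*I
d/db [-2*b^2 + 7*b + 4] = 7 - 4*b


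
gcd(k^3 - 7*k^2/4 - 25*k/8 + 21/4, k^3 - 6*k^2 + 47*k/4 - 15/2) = k^2 - 7*k/2 + 3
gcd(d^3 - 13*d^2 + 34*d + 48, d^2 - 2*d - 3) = d + 1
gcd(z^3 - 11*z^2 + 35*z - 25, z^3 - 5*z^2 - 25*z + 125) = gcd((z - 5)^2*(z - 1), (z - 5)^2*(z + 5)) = z^2 - 10*z + 25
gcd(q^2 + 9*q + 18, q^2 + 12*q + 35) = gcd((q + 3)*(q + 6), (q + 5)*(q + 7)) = 1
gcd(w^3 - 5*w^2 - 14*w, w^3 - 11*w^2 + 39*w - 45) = 1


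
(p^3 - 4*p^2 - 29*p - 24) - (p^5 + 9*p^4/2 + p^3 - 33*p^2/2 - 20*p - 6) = -p^5 - 9*p^4/2 + 25*p^2/2 - 9*p - 18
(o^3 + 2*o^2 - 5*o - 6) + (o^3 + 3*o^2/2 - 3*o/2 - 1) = 2*o^3 + 7*o^2/2 - 13*o/2 - 7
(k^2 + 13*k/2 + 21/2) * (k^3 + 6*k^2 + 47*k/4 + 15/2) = k^5 + 25*k^4/2 + 245*k^3/4 + 1175*k^2/8 + 1377*k/8 + 315/4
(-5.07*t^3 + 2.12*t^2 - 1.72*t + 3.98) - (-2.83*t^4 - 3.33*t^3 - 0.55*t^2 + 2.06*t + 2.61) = 2.83*t^4 - 1.74*t^3 + 2.67*t^2 - 3.78*t + 1.37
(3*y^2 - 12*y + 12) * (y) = 3*y^3 - 12*y^2 + 12*y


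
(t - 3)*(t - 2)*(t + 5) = t^3 - 19*t + 30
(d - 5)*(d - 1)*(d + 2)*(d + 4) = d^4 - 23*d^2 - 18*d + 40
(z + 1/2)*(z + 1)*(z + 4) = z^3 + 11*z^2/2 + 13*z/2 + 2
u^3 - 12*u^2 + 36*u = u*(u - 6)^2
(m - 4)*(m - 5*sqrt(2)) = m^2 - 5*sqrt(2)*m - 4*m + 20*sqrt(2)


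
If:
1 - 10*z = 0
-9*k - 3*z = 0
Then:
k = -1/30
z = 1/10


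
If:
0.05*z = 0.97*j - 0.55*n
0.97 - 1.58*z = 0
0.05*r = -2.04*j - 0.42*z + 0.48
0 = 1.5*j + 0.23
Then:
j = -0.15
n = -0.33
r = 10.70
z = 0.61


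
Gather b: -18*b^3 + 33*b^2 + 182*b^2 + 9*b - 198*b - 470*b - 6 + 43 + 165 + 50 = -18*b^3 + 215*b^2 - 659*b + 252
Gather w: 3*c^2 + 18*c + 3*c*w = 3*c^2 + 3*c*w + 18*c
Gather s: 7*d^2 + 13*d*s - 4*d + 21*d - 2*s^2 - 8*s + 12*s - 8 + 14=7*d^2 + 17*d - 2*s^2 + s*(13*d + 4) + 6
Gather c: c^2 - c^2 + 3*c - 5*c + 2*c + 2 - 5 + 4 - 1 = 0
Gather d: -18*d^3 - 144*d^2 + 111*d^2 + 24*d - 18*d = -18*d^3 - 33*d^2 + 6*d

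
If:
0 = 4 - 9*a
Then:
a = 4/9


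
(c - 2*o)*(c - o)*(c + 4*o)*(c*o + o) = c^4*o + c^3*o^2 + c^3*o - 10*c^2*o^3 + c^2*o^2 + 8*c*o^4 - 10*c*o^3 + 8*o^4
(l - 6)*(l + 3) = l^2 - 3*l - 18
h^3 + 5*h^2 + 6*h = h*(h + 2)*(h + 3)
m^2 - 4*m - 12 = (m - 6)*(m + 2)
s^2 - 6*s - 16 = (s - 8)*(s + 2)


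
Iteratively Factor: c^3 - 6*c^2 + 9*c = (c - 3)*(c^2 - 3*c) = c*(c - 3)*(c - 3)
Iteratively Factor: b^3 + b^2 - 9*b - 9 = (b - 3)*(b^2 + 4*b + 3) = (b - 3)*(b + 3)*(b + 1)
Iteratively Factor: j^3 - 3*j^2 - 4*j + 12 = (j + 2)*(j^2 - 5*j + 6) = (j - 2)*(j + 2)*(j - 3)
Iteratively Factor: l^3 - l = (l + 1)*(l^2 - l) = (l - 1)*(l + 1)*(l)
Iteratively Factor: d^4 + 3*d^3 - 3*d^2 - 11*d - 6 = (d + 3)*(d^3 - 3*d - 2) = (d + 1)*(d + 3)*(d^2 - d - 2) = (d - 2)*(d + 1)*(d + 3)*(d + 1)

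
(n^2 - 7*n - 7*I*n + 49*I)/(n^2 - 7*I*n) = (n - 7)/n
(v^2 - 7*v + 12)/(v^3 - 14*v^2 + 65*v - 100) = (v - 3)/(v^2 - 10*v + 25)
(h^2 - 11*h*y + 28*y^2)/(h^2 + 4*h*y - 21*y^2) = (h^2 - 11*h*y + 28*y^2)/(h^2 + 4*h*y - 21*y^2)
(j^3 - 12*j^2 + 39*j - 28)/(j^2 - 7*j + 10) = (j^3 - 12*j^2 + 39*j - 28)/(j^2 - 7*j + 10)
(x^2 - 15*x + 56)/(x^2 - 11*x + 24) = (x - 7)/(x - 3)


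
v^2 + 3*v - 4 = (v - 1)*(v + 4)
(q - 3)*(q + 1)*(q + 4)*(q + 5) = q^4 + 7*q^3 - q^2 - 67*q - 60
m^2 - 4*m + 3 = (m - 3)*(m - 1)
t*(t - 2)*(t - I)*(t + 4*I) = t^4 - 2*t^3 + 3*I*t^3 + 4*t^2 - 6*I*t^2 - 8*t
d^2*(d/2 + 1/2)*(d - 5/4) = d^4/2 - d^3/8 - 5*d^2/8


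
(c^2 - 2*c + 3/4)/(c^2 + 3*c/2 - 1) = (c - 3/2)/(c + 2)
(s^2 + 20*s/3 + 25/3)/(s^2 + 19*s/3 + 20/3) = (3*s + 5)/(3*s + 4)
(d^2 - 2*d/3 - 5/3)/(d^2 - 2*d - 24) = (-3*d^2 + 2*d + 5)/(3*(-d^2 + 2*d + 24))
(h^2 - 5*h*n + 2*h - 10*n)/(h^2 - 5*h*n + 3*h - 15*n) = (h + 2)/(h + 3)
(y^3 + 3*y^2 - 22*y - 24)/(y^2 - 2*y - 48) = (y^2 - 3*y - 4)/(y - 8)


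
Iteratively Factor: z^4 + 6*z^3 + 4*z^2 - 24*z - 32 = (z - 2)*(z^3 + 8*z^2 + 20*z + 16) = (z - 2)*(z + 2)*(z^2 + 6*z + 8) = (z - 2)*(z + 2)*(z + 4)*(z + 2)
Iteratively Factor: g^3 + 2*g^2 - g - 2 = (g + 2)*(g^2 - 1) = (g - 1)*(g + 2)*(g + 1)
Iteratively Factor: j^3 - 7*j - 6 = (j + 1)*(j^2 - j - 6) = (j - 3)*(j + 1)*(j + 2)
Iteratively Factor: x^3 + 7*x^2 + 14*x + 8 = (x + 2)*(x^2 + 5*x + 4) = (x + 2)*(x + 4)*(x + 1)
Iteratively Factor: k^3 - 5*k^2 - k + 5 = (k - 5)*(k^2 - 1) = (k - 5)*(k - 1)*(k + 1)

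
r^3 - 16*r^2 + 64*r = r*(r - 8)^2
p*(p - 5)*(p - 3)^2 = p^4 - 11*p^3 + 39*p^2 - 45*p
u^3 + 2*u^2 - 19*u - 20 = (u - 4)*(u + 1)*(u + 5)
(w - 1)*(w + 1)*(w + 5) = w^3 + 5*w^2 - w - 5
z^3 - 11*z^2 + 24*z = z*(z - 8)*(z - 3)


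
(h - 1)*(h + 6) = h^2 + 5*h - 6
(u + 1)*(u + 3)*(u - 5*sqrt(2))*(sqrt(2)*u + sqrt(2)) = sqrt(2)*u^4 - 10*u^3 + 5*sqrt(2)*u^3 - 50*u^2 + 7*sqrt(2)*u^2 - 70*u + 3*sqrt(2)*u - 30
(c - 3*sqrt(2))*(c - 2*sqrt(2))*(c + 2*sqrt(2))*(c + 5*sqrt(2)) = c^4 + 2*sqrt(2)*c^3 - 38*c^2 - 16*sqrt(2)*c + 240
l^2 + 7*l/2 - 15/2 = (l - 3/2)*(l + 5)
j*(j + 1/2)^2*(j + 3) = j^4 + 4*j^3 + 13*j^2/4 + 3*j/4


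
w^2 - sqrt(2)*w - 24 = (w - 4*sqrt(2))*(w + 3*sqrt(2))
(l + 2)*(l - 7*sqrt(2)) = l^2 - 7*sqrt(2)*l + 2*l - 14*sqrt(2)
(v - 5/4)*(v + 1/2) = v^2 - 3*v/4 - 5/8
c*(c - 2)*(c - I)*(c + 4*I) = c^4 - 2*c^3 + 3*I*c^3 + 4*c^2 - 6*I*c^2 - 8*c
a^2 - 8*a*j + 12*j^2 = (a - 6*j)*(a - 2*j)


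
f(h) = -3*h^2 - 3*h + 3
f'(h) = -6*h - 3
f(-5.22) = -63.09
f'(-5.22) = 28.32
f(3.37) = -41.18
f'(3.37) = -23.22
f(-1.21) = 2.24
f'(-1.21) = 4.26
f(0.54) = 0.51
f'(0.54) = -6.24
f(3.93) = -55.12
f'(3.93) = -26.58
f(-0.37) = 3.70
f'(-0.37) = -0.78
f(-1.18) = 2.36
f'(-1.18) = 4.08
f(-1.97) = -2.73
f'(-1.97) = 8.82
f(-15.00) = -627.00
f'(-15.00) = 87.00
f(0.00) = 3.00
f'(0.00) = -3.00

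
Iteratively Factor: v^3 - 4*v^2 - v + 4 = (v + 1)*(v^2 - 5*v + 4) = (v - 4)*(v + 1)*(v - 1)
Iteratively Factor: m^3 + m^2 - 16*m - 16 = (m + 1)*(m^2 - 16) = (m + 1)*(m + 4)*(m - 4)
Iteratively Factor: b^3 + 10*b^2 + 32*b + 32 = (b + 4)*(b^2 + 6*b + 8) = (b + 4)^2*(b + 2)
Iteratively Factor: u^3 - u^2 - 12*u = (u)*(u^2 - u - 12) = u*(u + 3)*(u - 4)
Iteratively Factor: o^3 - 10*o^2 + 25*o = (o)*(o^2 - 10*o + 25) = o*(o - 5)*(o - 5)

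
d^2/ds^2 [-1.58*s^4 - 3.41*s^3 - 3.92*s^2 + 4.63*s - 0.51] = -18.96*s^2 - 20.46*s - 7.84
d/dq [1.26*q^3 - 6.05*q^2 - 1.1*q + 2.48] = 3.78*q^2 - 12.1*q - 1.1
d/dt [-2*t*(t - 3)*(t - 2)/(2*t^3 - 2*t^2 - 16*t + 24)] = 2*(-2*t^2 + 6*t - 9)/(t^4 + 2*t^3 - 11*t^2 - 12*t + 36)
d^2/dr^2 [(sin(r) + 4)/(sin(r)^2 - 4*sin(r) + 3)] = (-sin(r)^4 - 21*sin(r)^3 + 47*sin(r)^2 + 43*sin(r) - 128)/((sin(r) - 3)^3*(sin(r) - 1)^2)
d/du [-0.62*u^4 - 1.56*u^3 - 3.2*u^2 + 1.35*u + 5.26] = -2.48*u^3 - 4.68*u^2 - 6.4*u + 1.35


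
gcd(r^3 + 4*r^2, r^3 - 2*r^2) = r^2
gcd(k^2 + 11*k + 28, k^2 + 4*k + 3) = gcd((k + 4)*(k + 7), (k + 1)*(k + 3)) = 1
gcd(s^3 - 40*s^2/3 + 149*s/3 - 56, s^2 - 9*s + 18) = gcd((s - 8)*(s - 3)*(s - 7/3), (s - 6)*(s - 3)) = s - 3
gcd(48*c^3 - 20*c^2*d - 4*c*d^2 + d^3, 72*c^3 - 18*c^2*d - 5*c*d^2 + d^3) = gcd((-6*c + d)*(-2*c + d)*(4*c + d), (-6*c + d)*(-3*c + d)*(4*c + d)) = 24*c^2 + 2*c*d - d^2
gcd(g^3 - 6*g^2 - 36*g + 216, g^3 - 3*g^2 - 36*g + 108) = g^2 - 36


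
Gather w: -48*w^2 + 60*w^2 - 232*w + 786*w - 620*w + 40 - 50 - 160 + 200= 12*w^2 - 66*w + 30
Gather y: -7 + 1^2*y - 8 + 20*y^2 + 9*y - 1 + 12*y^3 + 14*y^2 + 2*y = 12*y^3 + 34*y^2 + 12*y - 16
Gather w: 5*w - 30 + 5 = 5*w - 25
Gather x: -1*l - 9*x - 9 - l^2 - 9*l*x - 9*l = -l^2 - 10*l + x*(-9*l - 9) - 9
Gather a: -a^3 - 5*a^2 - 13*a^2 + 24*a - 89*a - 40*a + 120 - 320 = -a^3 - 18*a^2 - 105*a - 200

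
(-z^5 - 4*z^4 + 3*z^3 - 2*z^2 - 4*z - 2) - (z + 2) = -z^5 - 4*z^4 + 3*z^3 - 2*z^2 - 5*z - 4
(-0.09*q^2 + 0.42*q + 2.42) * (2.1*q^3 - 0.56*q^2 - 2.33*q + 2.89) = -0.189*q^5 + 0.9324*q^4 + 5.0565*q^3 - 2.5939*q^2 - 4.4248*q + 6.9938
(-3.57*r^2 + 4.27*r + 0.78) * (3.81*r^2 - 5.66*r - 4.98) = -13.6017*r^4 + 36.4749*r^3 - 3.4178*r^2 - 25.6794*r - 3.8844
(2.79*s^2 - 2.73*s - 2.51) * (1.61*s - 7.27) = 4.4919*s^3 - 24.6786*s^2 + 15.806*s + 18.2477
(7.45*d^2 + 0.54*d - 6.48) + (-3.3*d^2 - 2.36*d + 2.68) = 4.15*d^2 - 1.82*d - 3.8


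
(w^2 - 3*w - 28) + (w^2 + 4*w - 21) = 2*w^2 + w - 49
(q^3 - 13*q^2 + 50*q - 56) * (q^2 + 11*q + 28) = q^5 - 2*q^4 - 65*q^3 + 130*q^2 + 784*q - 1568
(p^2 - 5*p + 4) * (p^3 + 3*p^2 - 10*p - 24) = p^5 - 2*p^4 - 21*p^3 + 38*p^2 + 80*p - 96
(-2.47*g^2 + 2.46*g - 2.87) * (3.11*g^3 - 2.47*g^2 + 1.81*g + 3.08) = -7.6817*g^5 + 13.7515*g^4 - 19.4726*g^3 + 3.9339*g^2 + 2.3821*g - 8.8396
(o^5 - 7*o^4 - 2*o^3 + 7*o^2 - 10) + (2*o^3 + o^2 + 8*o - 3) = o^5 - 7*o^4 + 8*o^2 + 8*o - 13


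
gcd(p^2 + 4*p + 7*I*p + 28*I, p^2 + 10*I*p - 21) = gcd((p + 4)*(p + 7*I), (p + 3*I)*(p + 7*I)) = p + 7*I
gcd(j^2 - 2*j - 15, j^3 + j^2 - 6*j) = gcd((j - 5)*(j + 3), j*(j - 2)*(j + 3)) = j + 3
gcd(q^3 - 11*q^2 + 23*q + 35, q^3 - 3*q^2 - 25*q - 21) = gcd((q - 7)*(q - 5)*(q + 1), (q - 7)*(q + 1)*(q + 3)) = q^2 - 6*q - 7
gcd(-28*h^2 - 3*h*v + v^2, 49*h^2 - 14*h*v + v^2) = -7*h + v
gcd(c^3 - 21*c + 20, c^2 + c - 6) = 1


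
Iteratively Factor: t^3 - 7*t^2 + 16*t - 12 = (t - 2)*(t^2 - 5*t + 6) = (t - 3)*(t - 2)*(t - 2)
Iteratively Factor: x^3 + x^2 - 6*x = (x)*(x^2 + x - 6) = x*(x + 3)*(x - 2)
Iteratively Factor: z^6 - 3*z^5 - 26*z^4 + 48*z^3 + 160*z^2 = (z)*(z^5 - 3*z^4 - 26*z^3 + 48*z^2 + 160*z) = z*(z - 5)*(z^4 + 2*z^3 - 16*z^2 - 32*z) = z*(z - 5)*(z + 4)*(z^3 - 2*z^2 - 8*z) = z*(z - 5)*(z - 4)*(z + 4)*(z^2 + 2*z) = z*(z - 5)*(z - 4)*(z + 2)*(z + 4)*(z)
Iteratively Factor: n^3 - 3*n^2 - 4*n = (n + 1)*(n^2 - 4*n) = n*(n + 1)*(n - 4)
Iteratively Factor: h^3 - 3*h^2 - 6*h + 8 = (h - 1)*(h^2 - 2*h - 8) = (h - 1)*(h + 2)*(h - 4)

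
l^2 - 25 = (l - 5)*(l + 5)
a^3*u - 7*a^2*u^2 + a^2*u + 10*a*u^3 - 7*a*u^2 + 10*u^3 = (a - 5*u)*(a - 2*u)*(a*u + u)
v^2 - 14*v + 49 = (v - 7)^2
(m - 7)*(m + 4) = m^2 - 3*m - 28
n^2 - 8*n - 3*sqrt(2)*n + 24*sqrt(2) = (n - 8)*(n - 3*sqrt(2))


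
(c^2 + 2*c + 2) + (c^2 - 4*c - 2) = 2*c^2 - 2*c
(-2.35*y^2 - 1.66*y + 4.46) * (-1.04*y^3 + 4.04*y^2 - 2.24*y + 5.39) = 2.444*y^5 - 7.7676*y^4 - 6.0808*y^3 + 9.0703*y^2 - 18.9378*y + 24.0394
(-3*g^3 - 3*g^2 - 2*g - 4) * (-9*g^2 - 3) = 27*g^5 + 27*g^4 + 27*g^3 + 45*g^2 + 6*g + 12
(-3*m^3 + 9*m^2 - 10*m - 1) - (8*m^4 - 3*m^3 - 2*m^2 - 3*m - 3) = -8*m^4 + 11*m^2 - 7*m + 2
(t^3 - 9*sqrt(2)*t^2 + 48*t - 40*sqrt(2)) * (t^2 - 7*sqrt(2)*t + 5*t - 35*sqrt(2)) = t^5 - 16*sqrt(2)*t^4 + 5*t^4 - 80*sqrt(2)*t^3 + 174*t^3 - 376*sqrt(2)*t^2 + 870*t^2 - 1880*sqrt(2)*t + 560*t + 2800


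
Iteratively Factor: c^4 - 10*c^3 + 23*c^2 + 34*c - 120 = (c - 5)*(c^3 - 5*c^2 - 2*c + 24) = (c - 5)*(c - 3)*(c^2 - 2*c - 8) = (c - 5)*(c - 3)*(c + 2)*(c - 4)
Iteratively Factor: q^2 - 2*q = (q)*(q - 2)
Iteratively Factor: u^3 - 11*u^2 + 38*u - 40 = (u - 5)*(u^2 - 6*u + 8) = (u - 5)*(u - 2)*(u - 4)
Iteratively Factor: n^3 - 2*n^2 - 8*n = (n)*(n^2 - 2*n - 8) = n*(n - 4)*(n + 2)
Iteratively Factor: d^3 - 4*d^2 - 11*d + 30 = (d - 2)*(d^2 - 2*d - 15) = (d - 5)*(d - 2)*(d + 3)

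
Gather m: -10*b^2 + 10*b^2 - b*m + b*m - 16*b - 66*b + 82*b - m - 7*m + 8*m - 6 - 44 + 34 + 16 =0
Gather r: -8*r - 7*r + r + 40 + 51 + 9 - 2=98 - 14*r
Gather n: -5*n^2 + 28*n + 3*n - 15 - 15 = -5*n^2 + 31*n - 30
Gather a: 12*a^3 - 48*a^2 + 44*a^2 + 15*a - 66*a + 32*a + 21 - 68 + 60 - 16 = 12*a^3 - 4*a^2 - 19*a - 3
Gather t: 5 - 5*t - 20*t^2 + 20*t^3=20*t^3 - 20*t^2 - 5*t + 5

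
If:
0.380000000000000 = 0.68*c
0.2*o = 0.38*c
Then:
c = 0.56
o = 1.06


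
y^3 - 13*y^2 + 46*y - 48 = (y - 8)*(y - 3)*(y - 2)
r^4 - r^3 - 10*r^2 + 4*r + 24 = (r - 3)*(r - 2)*(r + 2)^2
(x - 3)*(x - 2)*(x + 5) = x^3 - 19*x + 30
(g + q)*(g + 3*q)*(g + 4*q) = g^3 + 8*g^2*q + 19*g*q^2 + 12*q^3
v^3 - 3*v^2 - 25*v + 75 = (v - 5)*(v - 3)*(v + 5)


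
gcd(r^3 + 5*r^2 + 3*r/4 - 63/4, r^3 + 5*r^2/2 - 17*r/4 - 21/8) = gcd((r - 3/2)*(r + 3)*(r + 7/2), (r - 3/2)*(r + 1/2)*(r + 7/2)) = r^2 + 2*r - 21/4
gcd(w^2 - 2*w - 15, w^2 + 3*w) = w + 3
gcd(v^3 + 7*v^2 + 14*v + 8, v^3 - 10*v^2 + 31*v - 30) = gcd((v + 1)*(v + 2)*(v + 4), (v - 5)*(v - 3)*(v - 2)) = 1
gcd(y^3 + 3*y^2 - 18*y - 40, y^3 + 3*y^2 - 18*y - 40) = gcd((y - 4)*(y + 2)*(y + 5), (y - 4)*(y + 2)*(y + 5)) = y^3 + 3*y^2 - 18*y - 40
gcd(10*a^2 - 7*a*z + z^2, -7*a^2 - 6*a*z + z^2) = 1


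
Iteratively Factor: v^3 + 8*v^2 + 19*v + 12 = (v + 4)*(v^2 + 4*v + 3) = (v + 3)*(v + 4)*(v + 1)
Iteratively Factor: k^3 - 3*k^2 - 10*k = (k + 2)*(k^2 - 5*k) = k*(k + 2)*(k - 5)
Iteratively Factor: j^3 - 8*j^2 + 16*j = (j - 4)*(j^2 - 4*j) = j*(j - 4)*(j - 4)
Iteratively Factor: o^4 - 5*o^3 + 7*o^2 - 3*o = (o)*(o^3 - 5*o^2 + 7*o - 3) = o*(o - 3)*(o^2 - 2*o + 1) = o*(o - 3)*(o - 1)*(o - 1)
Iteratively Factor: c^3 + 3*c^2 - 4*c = (c)*(c^2 + 3*c - 4) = c*(c - 1)*(c + 4)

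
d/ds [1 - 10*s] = -10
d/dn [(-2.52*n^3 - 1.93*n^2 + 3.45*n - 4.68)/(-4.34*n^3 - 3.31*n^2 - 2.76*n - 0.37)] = (-0.0350000000000037*n^4 + 43.8564*n^3 - 41.3901*n^2 - 29.5534*n - 14.1933)/(18.8356*n^6 + 28.7308*n^5 + 34.9129*n^4 + 21.4828*n^3 + 10.067*n^2 + 2.0424*n + 0.1369)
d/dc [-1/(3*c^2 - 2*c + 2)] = 2*(3*c - 1)/(3*c^2 - 2*c + 2)^2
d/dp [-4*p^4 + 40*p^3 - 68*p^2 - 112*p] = -16*p^3 + 120*p^2 - 136*p - 112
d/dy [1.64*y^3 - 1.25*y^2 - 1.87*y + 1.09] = 4.92*y^2 - 2.5*y - 1.87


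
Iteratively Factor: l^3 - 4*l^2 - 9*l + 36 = (l - 3)*(l^2 - l - 12) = (l - 4)*(l - 3)*(l + 3)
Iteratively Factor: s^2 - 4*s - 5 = (s + 1)*(s - 5)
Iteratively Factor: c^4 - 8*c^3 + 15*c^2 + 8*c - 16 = (c - 1)*(c^3 - 7*c^2 + 8*c + 16) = (c - 1)*(c + 1)*(c^2 - 8*c + 16) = (c - 4)*(c - 1)*(c + 1)*(c - 4)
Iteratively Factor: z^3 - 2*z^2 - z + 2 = (z - 1)*(z^2 - z - 2) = (z - 2)*(z - 1)*(z + 1)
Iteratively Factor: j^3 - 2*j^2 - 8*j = (j - 4)*(j^2 + 2*j) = j*(j - 4)*(j + 2)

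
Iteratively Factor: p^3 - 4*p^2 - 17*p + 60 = (p + 4)*(p^2 - 8*p + 15) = (p - 5)*(p + 4)*(p - 3)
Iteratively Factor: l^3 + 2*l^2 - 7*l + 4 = (l - 1)*(l^2 + 3*l - 4) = (l - 1)^2*(l + 4)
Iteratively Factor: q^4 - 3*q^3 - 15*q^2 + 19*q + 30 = (q - 5)*(q^3 + 2*q^2 - 5*q - 6) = (q - 5)*(q + 1)*(q^2 + q - 6) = (q - 5)*(q + 1)*(q + 3)*(q - 2)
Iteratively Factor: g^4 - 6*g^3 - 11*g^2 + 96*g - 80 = (g - 5)*(g^3 - g^2 - 16*g + 16) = (g - 5)*(g + 4)*(g^2 - 5*g + 4) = (g - 5)*(g - 1)*(g + 4)*(g - 4)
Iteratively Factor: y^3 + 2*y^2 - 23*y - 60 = (y + 4)*(y^2 - 2*y - 15) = (y + 3)*(y + 4)*(y - 5)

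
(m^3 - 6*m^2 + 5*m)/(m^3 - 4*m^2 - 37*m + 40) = m*(m - 5)/(m^2 - 3*m - 40)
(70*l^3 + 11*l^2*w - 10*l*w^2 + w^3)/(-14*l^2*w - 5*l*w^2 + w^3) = (-5*l + w)/w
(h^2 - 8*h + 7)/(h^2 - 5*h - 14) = (h - 1)/(h + 2)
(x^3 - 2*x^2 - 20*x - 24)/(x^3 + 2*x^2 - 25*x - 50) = (x^2 - 4*x - 12)/(x^2 - 25)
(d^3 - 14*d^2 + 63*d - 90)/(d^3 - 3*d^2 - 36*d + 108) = (d - 5)/(d + 6)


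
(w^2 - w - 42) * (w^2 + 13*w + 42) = w^4 + 12*w^3 - 13*w^2 - 588*w - 1764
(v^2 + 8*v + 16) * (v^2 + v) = v^4 + 9*v^3 + 24*v^2 + 16*v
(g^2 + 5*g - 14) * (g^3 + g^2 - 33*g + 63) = g^5 + 6*g^4 - 42*g^3 - 116*g^2 + 777*g - 882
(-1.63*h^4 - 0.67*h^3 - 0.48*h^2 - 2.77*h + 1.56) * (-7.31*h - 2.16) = 11.9153*h^5 + 8.4185*h^4 + 4.956*h^3 + 21.2855*h^2 - 5.4204*h - 3.3696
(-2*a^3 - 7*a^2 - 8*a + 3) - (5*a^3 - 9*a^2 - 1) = -7*a^3 + 2*a^2 - 8*a + 4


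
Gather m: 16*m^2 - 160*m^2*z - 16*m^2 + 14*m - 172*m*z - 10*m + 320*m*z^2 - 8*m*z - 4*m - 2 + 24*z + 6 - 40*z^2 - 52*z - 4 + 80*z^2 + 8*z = -160*m^2*z + m*(320*z^2 - 180*z) + 40*z^2 - 20*z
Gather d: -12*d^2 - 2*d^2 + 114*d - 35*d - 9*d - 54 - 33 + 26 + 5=-14*d^2 + 70*d - 56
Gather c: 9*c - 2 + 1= 9*c - 1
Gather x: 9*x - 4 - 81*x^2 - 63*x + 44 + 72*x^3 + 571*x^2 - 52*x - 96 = 72*x^3 + 490*x^2 - 106*x - 56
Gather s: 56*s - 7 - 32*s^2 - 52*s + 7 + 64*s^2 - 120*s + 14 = 32*s^2 - 116*s + 14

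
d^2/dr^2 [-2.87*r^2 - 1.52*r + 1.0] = -5.74000000000000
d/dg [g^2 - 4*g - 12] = 2*g - 4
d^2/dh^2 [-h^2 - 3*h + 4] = -2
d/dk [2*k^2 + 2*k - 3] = 4*k + 2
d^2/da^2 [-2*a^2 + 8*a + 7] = -4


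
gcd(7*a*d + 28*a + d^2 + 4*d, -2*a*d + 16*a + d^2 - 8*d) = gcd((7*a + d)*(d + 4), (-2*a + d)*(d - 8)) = 1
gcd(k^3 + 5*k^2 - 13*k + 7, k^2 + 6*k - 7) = k^2 + 6*k - 7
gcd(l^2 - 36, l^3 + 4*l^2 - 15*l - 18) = l + 6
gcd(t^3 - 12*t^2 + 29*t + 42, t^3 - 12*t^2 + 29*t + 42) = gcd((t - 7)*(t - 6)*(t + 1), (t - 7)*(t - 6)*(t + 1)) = t^3 - 12*t^2 + 29*t + 42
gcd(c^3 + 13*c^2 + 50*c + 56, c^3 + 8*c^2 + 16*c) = c + 4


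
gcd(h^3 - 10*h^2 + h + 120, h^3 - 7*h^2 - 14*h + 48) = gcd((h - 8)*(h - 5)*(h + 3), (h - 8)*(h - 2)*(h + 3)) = h^2 - 5*h - 24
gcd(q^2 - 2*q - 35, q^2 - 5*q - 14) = q - 7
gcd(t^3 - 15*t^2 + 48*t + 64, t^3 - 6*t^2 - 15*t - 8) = t^2 - 7*t - 8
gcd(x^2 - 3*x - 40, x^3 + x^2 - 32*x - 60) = x + 5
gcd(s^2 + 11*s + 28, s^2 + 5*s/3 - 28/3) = s + 4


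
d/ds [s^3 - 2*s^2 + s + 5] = 3*s^2 - 4*s + 1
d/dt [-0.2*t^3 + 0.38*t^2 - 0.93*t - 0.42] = -0.6*t^2 + 0.76*t - 0.93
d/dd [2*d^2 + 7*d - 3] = 4*d + 7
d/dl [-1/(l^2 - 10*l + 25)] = 2*(l - 5)/(l^2 - 10*l + 25)^2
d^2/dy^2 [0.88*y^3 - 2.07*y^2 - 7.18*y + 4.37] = 5.28*y - 4.14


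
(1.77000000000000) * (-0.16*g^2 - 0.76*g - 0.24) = -0.2832*g^2 - 1.3452*g - 0.4248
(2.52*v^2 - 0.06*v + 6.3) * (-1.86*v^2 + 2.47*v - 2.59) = -4.6872*v^4 + 6.336*v^3 - 18.393*v^2 + 15.7164*v - 16.317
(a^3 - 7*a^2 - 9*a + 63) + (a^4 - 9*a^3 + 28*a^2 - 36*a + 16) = a^4 - 8*a^3 + 21*a^2 - 45*a + 79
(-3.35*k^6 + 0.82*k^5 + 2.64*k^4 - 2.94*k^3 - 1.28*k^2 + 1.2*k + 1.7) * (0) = 0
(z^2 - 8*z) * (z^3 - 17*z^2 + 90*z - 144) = z^5 - 25*z^4 + 226*z^3 - 864*z^2 + 1152*z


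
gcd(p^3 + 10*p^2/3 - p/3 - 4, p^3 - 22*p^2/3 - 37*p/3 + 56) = p + 3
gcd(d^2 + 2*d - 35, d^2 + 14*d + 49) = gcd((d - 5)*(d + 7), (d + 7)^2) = d + 7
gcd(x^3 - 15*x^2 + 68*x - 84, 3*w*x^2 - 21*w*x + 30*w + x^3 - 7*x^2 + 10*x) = x - 2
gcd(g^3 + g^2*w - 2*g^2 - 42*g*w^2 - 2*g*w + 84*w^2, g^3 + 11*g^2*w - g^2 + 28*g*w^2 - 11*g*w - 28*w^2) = g + 7*w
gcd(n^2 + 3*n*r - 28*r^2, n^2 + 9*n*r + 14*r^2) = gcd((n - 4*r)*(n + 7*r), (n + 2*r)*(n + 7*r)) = n + 7*r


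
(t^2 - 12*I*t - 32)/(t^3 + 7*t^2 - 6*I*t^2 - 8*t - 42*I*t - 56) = (t - 8*I)/(t^2 + t*(7 - 2*I) - 14*I)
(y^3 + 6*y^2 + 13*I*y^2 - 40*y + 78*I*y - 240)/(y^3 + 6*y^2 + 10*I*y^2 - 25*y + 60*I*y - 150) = (y + 8*I)/(y + 5*I)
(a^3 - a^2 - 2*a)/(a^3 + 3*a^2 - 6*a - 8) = a/(a + 4)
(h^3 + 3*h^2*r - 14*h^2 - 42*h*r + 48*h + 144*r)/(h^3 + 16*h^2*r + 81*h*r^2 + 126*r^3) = (h^2 - 14*h + 48)/(h^2 + 13*h*r + 42*r^2)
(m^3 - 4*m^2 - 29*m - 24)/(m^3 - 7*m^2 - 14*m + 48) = (m + 1)/(m - 2)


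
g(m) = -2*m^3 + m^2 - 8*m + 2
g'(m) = -6*m^2 + 2*m - 8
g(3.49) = -98.76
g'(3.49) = -74.10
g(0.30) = -0.36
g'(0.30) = -7.94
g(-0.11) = 2.89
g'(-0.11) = -8.29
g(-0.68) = 8.53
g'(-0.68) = -12.13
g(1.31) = -11.26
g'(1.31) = -15.68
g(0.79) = -4.68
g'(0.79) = -10.16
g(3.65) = -111.13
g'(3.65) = -80.64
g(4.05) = -146.86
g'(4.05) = -98.32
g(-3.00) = 89.00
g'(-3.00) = -68.00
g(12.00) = -3406.00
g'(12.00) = -848.00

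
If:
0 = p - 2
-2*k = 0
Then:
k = 0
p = 2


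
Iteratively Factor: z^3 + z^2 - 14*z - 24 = (z - 4)*(z^2 + 5*z + 6) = (z - 4)*(z + 3)*(z + 2)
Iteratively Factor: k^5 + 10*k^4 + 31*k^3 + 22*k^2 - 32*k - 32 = (k + 4)*(k^4 + 6*k^3 + 7*k^2 - 6*k - 8) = (k + 1)*(k + 4)*(k^3 + 5*k^2 + 2*k - 8) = (k - 1)*(k + 1)*(k + 4)*(k^2 + 6*k + 8) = (k - 1)*(k + 1)*(k + 4)^2*(k + 2)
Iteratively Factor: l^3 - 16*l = (l + 4)*(l^2 - 4*l) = l*(l + 4)*(l - 4)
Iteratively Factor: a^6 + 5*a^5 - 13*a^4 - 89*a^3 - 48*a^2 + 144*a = (a + 4)*(a^5 + a^4 - 17*a^3 - 21*a^2 + 36*a) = (a + 3)*(a + 4)*(a^4 - 2*a^3 - 11*a^2 + 12*a) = (a - 1)*(a + 3)*(a + 4)*(a^3 - a^2 - 12*a) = (a - 1)*(a + 3)^2*(a + 4)*(a^2 - 4*a) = a*(a - 1)*(a + 3)^2*(a + 4)*(a - 4)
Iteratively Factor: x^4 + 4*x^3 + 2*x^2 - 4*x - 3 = (x + 1)*(x^3 + 3*x^2 - x - 3) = (x + 1)*(x + 3)*(x^2 - 1) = (x - 1)*(x + 1)*(x + 3)*(x + 1)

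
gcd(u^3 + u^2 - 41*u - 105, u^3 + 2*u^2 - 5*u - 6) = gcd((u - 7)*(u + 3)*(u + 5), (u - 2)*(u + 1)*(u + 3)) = u + 3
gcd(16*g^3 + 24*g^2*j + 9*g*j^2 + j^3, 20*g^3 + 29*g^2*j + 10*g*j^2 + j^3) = 4*g^2 + 5*g*j + j^2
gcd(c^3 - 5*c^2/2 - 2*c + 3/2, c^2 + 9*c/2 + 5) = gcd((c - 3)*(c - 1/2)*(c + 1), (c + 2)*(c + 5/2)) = 1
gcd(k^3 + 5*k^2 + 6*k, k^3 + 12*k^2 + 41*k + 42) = k^2 + 5*k + 6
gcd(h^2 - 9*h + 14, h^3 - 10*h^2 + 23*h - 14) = h^2 - 9*h + 14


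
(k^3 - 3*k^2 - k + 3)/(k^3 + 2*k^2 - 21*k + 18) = (k + 1)/(k + 6)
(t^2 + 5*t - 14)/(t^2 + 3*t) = (t^2 + 5*t - 14)/(t*(t + 3))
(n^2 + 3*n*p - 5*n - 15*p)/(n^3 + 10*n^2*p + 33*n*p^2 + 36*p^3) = (n - 5)/(n^2 + 7*n*p + 12*p^2)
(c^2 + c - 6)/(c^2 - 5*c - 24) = (c - 2)/(c - 8)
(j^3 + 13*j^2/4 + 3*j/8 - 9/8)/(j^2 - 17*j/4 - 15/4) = (2*j^2 + 5*j - 3)/(2*(j - 5))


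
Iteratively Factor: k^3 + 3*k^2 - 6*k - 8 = (k - 2)*(k^2 + 5*k + 4) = (k - 2)*(k + 4)*(k + 1)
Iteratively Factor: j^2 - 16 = (j + 4)*(j - 4)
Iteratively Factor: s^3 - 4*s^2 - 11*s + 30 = (s - 5)*(s^2 + s - 6) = (s - 5)*(s - 2)*(s + 3)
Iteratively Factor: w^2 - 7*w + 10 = (w - 5)*(w - 2)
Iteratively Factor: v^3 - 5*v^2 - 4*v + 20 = (v + 2)*(v^2 - 7*v + 10) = (v - 5)*(v + 2)*(v - 2)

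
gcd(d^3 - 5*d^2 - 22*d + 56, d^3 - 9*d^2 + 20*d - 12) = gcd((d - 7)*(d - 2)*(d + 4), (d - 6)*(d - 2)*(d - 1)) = d - 2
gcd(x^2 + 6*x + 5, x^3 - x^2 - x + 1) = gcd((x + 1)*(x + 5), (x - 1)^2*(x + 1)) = x + 1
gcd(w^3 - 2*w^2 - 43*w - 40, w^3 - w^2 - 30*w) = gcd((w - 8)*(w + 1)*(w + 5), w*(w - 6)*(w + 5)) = w + 5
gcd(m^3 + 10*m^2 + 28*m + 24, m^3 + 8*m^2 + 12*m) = m^2 + 8*m + 12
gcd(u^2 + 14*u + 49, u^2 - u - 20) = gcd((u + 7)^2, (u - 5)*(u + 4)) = 1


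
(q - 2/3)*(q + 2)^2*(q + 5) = q^4 + 25*q^3/3 + 18*q^2 + 4*q - 40/3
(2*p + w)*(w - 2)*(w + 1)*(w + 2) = 2*p*w^3 + 2*p*w^2 - 8*p*w - 8*p + w^4 + w^3 - 4*w^2 - 4*w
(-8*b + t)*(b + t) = -8*b^2 - 7*b*t + t^2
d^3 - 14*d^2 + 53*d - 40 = (d - 8)*(d - 5)*(d - 1)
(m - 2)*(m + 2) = m^2 - 4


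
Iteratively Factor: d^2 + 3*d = (d)*(d + 3)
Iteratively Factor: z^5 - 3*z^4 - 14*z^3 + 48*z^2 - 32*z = (z - 2)*(z^4 - z^3 - 16*z^2 + 16*z) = (z - 2)*(z - 1)*(z^3 - 16*z) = (z - 4)*(z - 2)*(z - 1)*(z^2 + 4*z) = z*(z - 4)*(z - 2)*(z - 1)*(z + 4)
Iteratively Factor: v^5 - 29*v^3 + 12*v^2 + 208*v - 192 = (v + 4)*(v^4 - 4*v^3 - 13*v^2 + 64*v - 48) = (v - 1)*(v + 4)*(v^3 - 3*v^2 - 16*v + 48) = (v - 1)*(v + 4)^2*(v^2 - 7*v + 12) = (v - 4)*(v - 1)*(v + 4)^2*(v - 3)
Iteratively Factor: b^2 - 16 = (b - 4)*(b + 4)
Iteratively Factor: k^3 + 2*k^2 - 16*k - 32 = (k + 2)*(k^2 - 16) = (k - 4)*(k + 2)*(k + 4)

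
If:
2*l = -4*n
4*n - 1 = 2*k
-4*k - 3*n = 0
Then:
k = -3/22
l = -4/11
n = 2/11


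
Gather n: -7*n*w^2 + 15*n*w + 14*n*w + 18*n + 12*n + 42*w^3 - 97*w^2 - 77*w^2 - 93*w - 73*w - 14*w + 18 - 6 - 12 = n*(-7*w^2 + 29*w + 30) + 42*w^3 - 174*w^2 - 180*w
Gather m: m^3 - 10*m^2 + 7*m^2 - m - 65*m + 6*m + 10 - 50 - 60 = m^3 - 3*m^2 - 60*m - 100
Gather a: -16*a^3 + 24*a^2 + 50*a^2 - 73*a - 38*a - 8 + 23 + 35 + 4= -16*a^3 + 74*a^2 - 111*a + 54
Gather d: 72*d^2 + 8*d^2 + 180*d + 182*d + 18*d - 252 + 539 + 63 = 80*d^2 + 380*d + 350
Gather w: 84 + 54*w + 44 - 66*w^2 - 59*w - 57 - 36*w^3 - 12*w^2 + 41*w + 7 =-36*w^3 - 78*w^2 + 36*w + 78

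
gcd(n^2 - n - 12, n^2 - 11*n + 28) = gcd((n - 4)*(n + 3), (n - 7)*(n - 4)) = n - 4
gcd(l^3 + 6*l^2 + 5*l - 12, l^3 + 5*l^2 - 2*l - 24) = l^2 + 7*l + 12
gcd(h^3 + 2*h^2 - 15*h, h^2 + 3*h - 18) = h - 3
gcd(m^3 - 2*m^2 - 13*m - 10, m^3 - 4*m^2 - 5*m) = m^2 - 4*m - 5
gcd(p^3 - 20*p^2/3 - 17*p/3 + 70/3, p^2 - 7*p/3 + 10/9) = p - 5/3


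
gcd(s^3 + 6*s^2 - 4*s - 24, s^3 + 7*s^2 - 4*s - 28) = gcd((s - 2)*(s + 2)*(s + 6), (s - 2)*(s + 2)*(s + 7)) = s^2 - 4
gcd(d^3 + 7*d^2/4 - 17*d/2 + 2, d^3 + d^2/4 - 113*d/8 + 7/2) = d^2 + 15*d/4 - 1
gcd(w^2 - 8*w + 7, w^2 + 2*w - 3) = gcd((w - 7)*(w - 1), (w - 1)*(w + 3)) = w - 1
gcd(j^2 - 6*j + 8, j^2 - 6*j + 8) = j^2 - 6*j + 8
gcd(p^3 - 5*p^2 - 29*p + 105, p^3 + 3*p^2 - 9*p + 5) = p + 5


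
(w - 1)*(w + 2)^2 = w^3 + 3*w^2 - 4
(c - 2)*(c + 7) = c^2 + 5*c - 14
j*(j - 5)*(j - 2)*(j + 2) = j^4 - 5*j^3 - 4*j^2 + 20*j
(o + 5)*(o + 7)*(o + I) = o^3 + 12*o^2 + I*o^2 + 35*o + 12*I*o + 35*I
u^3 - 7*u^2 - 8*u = u*(u - 8)*(u + 1)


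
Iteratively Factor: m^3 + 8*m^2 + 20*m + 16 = (m + 2)*(m^2 + 6*m + 8) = (m + 2)^2*(m + 4)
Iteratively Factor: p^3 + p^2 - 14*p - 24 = (p - 4)*(p^2 + 5*p + 6) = (p - 4)*(p + 2)*(p + 3)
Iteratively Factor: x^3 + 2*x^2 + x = (x + 1)*(x^2 + x) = (x + 1)^2*(x)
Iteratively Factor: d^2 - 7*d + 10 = (d - 5)*(d - 2)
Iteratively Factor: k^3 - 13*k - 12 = (k + 1)*(k^2 - k - 12) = (k - 4)*(k + 1)*(k + 3)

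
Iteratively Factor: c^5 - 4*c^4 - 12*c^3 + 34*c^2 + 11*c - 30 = (c - 2)*(c^4 - 2*c^3 - 16*c^2 + 2*c + 15) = (c - 5)*(c - 2)*(c^3 + 3*c^2 - c - 3) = (c - 5)*(c - 2)*(c + 3)*(c^2 - 1) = (c - 5)*(c - 2)*(c + 1)*(c + 3)*(c - 1)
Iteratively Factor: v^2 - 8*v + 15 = (v - 3)*(v - 5)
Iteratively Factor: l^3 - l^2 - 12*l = (l - 4)*(l^2 + 3*l) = (l - 4)*(l + 3)*(l)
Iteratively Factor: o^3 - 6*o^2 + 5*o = (o - 1)*(o^2 - 5*o) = (o - 5)*(o - 1)*(o)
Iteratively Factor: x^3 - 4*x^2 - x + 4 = (x + 1)*(x^2 - 5*x + 4) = (x - 1)*(x + 1)*(x - 4)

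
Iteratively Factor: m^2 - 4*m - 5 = (m + 1)*(m - 5)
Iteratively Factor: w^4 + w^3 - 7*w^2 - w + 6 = (w - 1)*(w^3 + 2*w^2 - 5*w - 6) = (w - 2)*(w - 1)*(w^2 + 4*w + 3) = (w - 2)*(w - 1)*(w + 1)*(w + 3)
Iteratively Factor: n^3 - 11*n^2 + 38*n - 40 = (n - 2)*(n^2 - 9*n + 20) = (n - 4)*(n - 2)*(n - 5)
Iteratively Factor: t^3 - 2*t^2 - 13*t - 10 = (t - 5)*(t^2 + 3*t + 2) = (t - 5)*(t + 2)*(t + 1)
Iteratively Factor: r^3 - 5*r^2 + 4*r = (r - 4)*(r^2 - r) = r*(r - 4)*(r - 1)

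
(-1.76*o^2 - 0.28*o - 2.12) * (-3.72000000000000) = 6.5472*o^2 + 1.0416*o + 7.8864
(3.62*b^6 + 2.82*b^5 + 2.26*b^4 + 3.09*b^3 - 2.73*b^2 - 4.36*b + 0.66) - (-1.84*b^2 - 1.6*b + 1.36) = 3.62*b^6 + 2.82*b^5 + 2.26*b^4 + 3.09*b^3 - 0.89*b^2 - 2.76*b - 0.7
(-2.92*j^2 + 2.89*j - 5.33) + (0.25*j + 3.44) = -2.92*j^2 + 3.14*j - 1.89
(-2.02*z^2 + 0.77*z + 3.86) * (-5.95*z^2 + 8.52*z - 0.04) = 12.019*z^4 - 21.7919*z^3 - 16.3258*z^2 + 32.8564*z - 0.1544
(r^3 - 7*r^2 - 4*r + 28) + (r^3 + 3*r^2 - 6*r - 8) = 2*r^3 - 4*r^2 - 10*r + 20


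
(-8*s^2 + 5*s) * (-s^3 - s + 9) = 8*s^5 - 5*s^4 + 8*s^3 - 77*s^2 + 45*s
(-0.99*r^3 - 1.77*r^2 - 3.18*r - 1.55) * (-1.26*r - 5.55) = 1.2474*r^4 + 7.7247*r^3 + 13.8303*r^2 + 19.602*r + 8.6025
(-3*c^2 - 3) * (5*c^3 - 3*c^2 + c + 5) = -15*c^5 + 9*c^4 - 18*c^3 - 6*c^2 - 3*c - 15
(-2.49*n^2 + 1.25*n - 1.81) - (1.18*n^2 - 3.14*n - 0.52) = -3.67*n^2 + 4.39*n - 1.29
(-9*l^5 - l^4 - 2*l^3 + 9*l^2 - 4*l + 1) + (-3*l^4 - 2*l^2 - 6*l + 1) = -9*l^5 - 4*l^4 - 2*l^3 + 7*l^2 - 10*l + 2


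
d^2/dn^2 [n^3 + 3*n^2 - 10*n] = 6*n + 6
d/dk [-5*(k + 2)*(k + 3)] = -10*k - 25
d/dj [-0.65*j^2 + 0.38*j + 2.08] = 0.38 - 1.3*j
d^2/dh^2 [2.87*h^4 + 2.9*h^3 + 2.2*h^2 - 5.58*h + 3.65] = 34.44*h^2 + 17.4*h + 4.4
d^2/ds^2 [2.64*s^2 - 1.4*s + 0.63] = 5.28000000000000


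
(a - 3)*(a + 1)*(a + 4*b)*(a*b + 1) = a^4*b + 4*a^3*b^2 - 2*a^3*b + a^3 - 8*a^2*b^2 + a^2*b - 2*a^2 - 12*a*b^2 - 8*a*b - 3*a - 12*b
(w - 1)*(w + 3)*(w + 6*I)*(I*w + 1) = I*w^4 - 5*w^3 + 2*I*w^3 - 10*w^2 + 3*I*w^2 + 15*w + 12*I*w - 18*I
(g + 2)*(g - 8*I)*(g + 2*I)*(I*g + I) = I*g^4 + 6*g^3 + 3*I*g^3 + 18*g^2 + 18*I*g^2 + 12*g + 48*I*g + 32*I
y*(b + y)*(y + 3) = b*y^2 + 3*b*y + y^3 + 3*y^2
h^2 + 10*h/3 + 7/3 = (h + 1)*(h + 7/3)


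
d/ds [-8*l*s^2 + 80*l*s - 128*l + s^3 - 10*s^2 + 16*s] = -16*l*s + 80*l + 3*s^2 - 20*s + 16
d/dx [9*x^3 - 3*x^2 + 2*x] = 27*x^2 - 6*x + 2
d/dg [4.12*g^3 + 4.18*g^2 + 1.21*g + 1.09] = 12.36*g^2 + 8.36*g + 1.21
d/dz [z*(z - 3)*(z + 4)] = 3*z^2 + 2*z - 12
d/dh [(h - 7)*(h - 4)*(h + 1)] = 3*h^2 - 20*h + 17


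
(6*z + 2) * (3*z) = 18*z^2 + 6*z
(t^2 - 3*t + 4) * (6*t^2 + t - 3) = 6*t^4 - 17*t^3 + 18*t^2 + 13*t - 12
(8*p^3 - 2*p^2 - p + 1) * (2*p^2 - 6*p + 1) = 16*p^5 - 52*p^4 + 18*p^3 + 6*p^2 - 7*p + 1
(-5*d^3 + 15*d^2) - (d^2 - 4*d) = -5*d^3 + 14*d^2 + 4*d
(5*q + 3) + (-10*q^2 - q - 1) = -10*q^2 + 4*q + 2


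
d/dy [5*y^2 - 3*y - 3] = 10*y - 3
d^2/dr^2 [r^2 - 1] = 2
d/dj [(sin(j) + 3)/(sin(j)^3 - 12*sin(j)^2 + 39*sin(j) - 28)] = (-2*sin(j)^3 + 3*sin(j)^2 + 72*sin(j) - 145)*cos(j)/(sin(j)^3 - 12*sin(j)^2 + 39*sin(j) - 28)^2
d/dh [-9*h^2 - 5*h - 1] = -18*h - 5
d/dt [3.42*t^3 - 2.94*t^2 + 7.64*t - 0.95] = 10.26*t^2 - 5.88*t + 7.64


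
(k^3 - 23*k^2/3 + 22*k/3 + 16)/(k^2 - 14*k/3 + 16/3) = (k^2 - 5*k - 6)/(k - 2)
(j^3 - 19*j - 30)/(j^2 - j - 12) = (j^2 - 3*j - 10)/(j - 4)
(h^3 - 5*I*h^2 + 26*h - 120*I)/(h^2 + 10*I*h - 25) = (h^2 - 10*I*h - 24)/(h + 5*I)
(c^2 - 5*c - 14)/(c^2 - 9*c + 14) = (c + 2)/(c - 2)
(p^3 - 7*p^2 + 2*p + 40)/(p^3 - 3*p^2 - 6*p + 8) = (p - 5)/(p - 1)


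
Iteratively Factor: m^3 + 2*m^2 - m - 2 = (m + 1)*(m^2 + m - 2) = (m - 1)*(m + 1)*(m + 2)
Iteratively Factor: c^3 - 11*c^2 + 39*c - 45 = (c - 5)*(c^2 - 6*c + 9) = (c - 5)*(c - 3)*(c - 3)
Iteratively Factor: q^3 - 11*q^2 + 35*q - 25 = (q - 1)*(q^2 - 10*q + 25) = (q - 5)*(q - 1)*(q - 5)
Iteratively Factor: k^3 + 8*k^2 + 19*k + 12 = (k + 3)*(k^2 + 5*k + 4) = (k + 3)*(k + 4)*(k + 1)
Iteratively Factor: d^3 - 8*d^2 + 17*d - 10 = (d - 2)*(d^2 - 6*d + 5) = (d - 5)*(d - 2)*(d - 1)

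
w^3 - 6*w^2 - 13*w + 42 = (w - 7)*(w - 2)*(w + 3)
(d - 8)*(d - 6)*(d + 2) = d^3 - 12*d^2 + 20*d + 96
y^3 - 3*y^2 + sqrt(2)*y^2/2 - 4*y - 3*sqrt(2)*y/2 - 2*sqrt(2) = (y - 4)*(y + 1)*(y + sqrt(2)/2)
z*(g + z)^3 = g^3*z + 3*g^2*z^2 + 3*g*z^3 + z^4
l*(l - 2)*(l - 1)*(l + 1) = l^4 - 2*l^3 - l^2 + 2*l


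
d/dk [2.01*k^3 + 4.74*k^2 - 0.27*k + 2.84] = 6.03*k^2 + 9.48*k - 0.27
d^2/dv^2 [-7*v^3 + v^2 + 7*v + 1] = 2 - 42*v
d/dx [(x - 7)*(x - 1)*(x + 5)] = 3*x^2 - 6*x - 33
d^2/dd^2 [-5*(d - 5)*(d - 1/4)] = -10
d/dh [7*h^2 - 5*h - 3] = 14*h - 5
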